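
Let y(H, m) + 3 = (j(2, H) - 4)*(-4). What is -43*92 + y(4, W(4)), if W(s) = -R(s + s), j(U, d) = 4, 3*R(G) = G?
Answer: -3959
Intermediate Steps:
R(G) = G/3
W(s) = -2*s/3 (W(s) = -(s + s)/3 = -2*s/3)
y(H, m) = -3 (y(H, m) = -3 + (4 - 4)*(-4) = -3 + 0*(-4) = -3 + 0 = -3)
-43*92 + y(4, W(4)) = -43*92 - 3 = -3956 - 3 = -3959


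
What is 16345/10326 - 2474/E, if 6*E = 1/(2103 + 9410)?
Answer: -1764702768527/10326 ≈ -1.7090e+8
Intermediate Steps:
E = 1/69078 (E = 1/(6*(2103 + 9410)) = (1/6)/11513 = (1/6)*(1/11513) = 1/69078 ≈ 1.4476e-5)
16345/10326 - 2474/E = 16345/10326 - 2474/1/69078 = 16345*(1/10326) - 2474*69078 = 16345/10326 - 170898972 = -1764702768527/10326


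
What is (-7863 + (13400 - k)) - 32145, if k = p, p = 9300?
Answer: -35908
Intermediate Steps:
k = 9300
(-7863 + (13400 - k)) - 32145 = (-7863 + (13400 - 1*9300)) - 32145 = (-7863 + (13400 - 9300)) - 32145 = (-7863 + 4100) - 32145 = -3763 - 32145 = -35908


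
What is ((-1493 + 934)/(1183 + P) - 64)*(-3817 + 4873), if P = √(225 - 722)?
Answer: 1056*(-64*√497 + 76271*I)/(√497 - 1183*I) ≈ -68083.0 + 9.4001*I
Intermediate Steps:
P = I*√497 (P = √(-497) = I*√497 ≈ 22.293*I)
((-1493 + 934)/(1183 + P) - 64)*(-3817 + 4873) = ((-1493 + 934)/(1183 + I*√497) - 64)*(-3817 + 4873) = (-559/(1183 + I*√497) - 64)*1056 = (-64 - 559/(1183 + I*√497))*1056 = -67584 - 590304/(1183 + I*√497)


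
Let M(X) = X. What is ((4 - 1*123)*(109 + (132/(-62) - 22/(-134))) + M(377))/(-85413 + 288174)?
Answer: -25672099/421134597 ≈ -0.060959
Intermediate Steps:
((4 - 1*123)*(109 + (132/(-62) - 22/(-134))) + M(377))/(-85413 + 288174) = ((4 - 1*123)*(109 + (132/(-62) - 22/(-134))) + 377)/(-85413 + 288174) = ((4 - 123)*(109 + (132*(-1/62) - 22*(-1/134))) + 377)/202761 = (-119*(109 + (-66/31 + 11/67)) + 377)*(1/202761) = (-119*(109 - 4081/2077) + 377)*(1/202761) = (-119*222312/2077 + 377)*(1/202761) = (-26455128/2077 + 377)*(1/202761) = -25672099/2077*1/202761 = -25672099/421134597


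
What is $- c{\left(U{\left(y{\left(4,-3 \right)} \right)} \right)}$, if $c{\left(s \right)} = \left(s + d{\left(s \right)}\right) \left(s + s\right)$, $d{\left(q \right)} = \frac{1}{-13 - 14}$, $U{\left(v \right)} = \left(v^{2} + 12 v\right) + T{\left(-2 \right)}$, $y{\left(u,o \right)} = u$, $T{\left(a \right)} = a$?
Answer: $- \frac{207452}{27} \approx -7683.4$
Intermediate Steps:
$U{\left(v \right)} = -2 + v^{2} + 12 v$ ($U{\left(v \right)} = \left(v^{2} + 12 v\right) - 2 = -2 + v^{2} + 12 v$)
$d{\left(q \right)} = - \frac{1}{27}$ ($d{\left(q \right)} = \frac{1}{-27} = - \frac{1}{27}$)
$c{\left(s \right)} = 2 s \left(- \frac{1}{27} + s\right)$ ($c{\left(s \right)} = \left(s - \frac{1}{27}\right) \left(s + s\right) = \left(- \frac{1}{27} + s\right) 2 s = 2 s \left(- \frac{1}{27} + s\right)$)
$- c{\left(U{\left(y{\left(4,-3 \right)} \right)} \right)} = - \frac{2 \left(-2 + 4^{2} + 12 \cdot 4\right) \left(-1 + 27 \left(-2 + 4^{2} + 12 \cdot 4\right)\right)}{27} = - \frac{2 \left(-2 + 16 + 48\right) \left(-1 + 27 \left(-2 + 16 + 48\right)\right)}{27} = - \frac{2 \cdot 62 \left(-1 + 27 \cdot 62\right)}{27} = - \frac{2 \cdot 62 \left(-1 + 1674\right)}{27} = - \frac{2 \cdot 62 \cdot 1673}{27} = \left(-1\right) \frac{207452}{27} = - \frac{207452}{27}$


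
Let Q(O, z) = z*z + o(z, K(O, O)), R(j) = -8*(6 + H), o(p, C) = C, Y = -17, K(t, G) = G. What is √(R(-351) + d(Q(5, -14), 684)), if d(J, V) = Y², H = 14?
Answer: √129 ≈ 11.358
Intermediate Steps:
R(j) = -160 (R(j) = -8*(6 + 14) = -8*20 = -160)
Q(O, z) = O + z² (Q(O, z) = z*z + O = z² + O = O + z²)
d(J, V) = 289 (d(J, V) = (-17)² = 289)
√(R(-351) + d(Q(5, -14), 684)) = √(-160 + 289) = √129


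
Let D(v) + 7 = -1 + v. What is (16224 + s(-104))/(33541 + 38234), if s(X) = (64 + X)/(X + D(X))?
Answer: 39823/176175 ≈ 0.22604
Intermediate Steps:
D(v) = -8 + v (D(v) = -7 + (-1 + v) = -8 + v)
s(X) = (64 + X)/(-8 + 2*X) (s(X) = (64 + X)/(X + (-8 + X)) = (64 + X)/(-8 + 2*X))
(16224 + s(-104))/(33541 + 38234) = (16224 + (64 - 104)/(2*(-4 - 104)))/(33541 + 38234) = (16224 + (½)*(-40)/(-108))/71775 = (16224 + (½)*(-1/108)*(-40))*(1/71775) = (16224 + 5/27)*(1/71775) = (438053/27)*(1/71775) = 39823/176175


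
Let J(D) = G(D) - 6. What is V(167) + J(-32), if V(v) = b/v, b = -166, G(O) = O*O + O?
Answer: 164496/167 ≈ 985.01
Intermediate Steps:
G(O) = O + O**2 (G(O) = O**2 + O = O + O**2)
V(v) = -166/v
J(D) = -6 + D*(1 + D) (J(D) = D*(1 + D) - 6 = -6 + D*(1 + D))
V(167) + J(-32) = -166/167 + (-6 - 32*(1 - 32)) = -166*1/167 + (-6 - 32*(-31)) = -166/167 + (-6 + 992) = -166/167 + 986 = 164496/167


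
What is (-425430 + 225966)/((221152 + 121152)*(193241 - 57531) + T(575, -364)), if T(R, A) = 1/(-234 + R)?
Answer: -68017224/15840839861441 ≈ -4.2938e-6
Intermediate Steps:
(-425430 + 225966)/((221152 + 121152)*(193241 - 57531) + T(575, -364)) = (-425430 + 225966)/((221152 + 121152)*(193241 - 57531) + 1/(-234 + 575)) = -199464/(342304*135710 + 1/341) = -199464/(46454075840 + 1/341) = -199464/15840839861441/341 = -199464*341/15840839861441 = -68017224/15840839861441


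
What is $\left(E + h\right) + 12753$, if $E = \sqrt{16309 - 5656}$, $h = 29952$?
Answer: $42705 + \sqrt{10653} \approx 42808.0$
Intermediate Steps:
$E = \sqrt{10653} \approx 103.21$
$\left(E + h\right) + 12753 = \left(\sqrt{10653} + 29952\right) + 12753 = \left(29952 + \sqrt{10653}\right) + 12753 = 42705 + \sqrt{10653}$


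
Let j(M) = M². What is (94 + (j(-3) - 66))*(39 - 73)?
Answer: -1258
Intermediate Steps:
(94 + (j(-3) - 66))*(39 - 73) = (94 + ((-3)² - 66))*(39 - 73) = (94 + (9 - 66))*(-34) = (94 - 57)*(-34) = 37*(-34) = -1258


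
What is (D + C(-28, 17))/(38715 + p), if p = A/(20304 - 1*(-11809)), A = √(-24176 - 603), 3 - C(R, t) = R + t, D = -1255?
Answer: -49546479768707235/1545682485290516804 + 39852233*I*√24779/1545682485290516804 ≈ -0.032055 + 4.0586e-9*I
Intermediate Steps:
C(R, t) = 3 - R - t (C(R, t) = 3 - (R + t) = 3 + (-R - t) = 3 - R - t)
A = I*√24779 (A = √(-24779) = I*√24779 ≈ 157.41*I)
p = I*√24779/32113 (p = (I*√24779)/(20304 - 1*(-11809)) = (I*√24779)/(20304 + 11809) = (I*√24779)/32113 = (I*√24779)*(1/32113) = I*√24779/32113 ≈ 0.0049019*I)
(D + C(-28, 17))/(38715 + p) = (-1255 + (3 - 1*(-28) - 1*17))/(38715 + I*√24779/32113) = (-1255 + (3 + 28 - 17))/(38715 + I*√24779/32113) = (-1255 + 14)/(38715 + I*√24779/32113) = -1241/(38715 + I*√24779/32113)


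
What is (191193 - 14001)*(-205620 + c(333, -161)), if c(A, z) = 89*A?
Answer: -31182779736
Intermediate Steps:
(191193 - 14001)*(-205620 + c(333, -161)) = (191193 - 14001)*(-205620 + 89*333) = 177192*(-205620 + 29637) = 177192*(-175983) = -31182779736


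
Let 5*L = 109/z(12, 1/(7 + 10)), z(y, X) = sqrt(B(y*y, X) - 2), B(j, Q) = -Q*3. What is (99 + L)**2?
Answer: 8863948/925 - 21582*I*sqrt(629)/185 ≈ 9582.6 - 2925.8*I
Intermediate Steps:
B(j, Q) = -3*Q
z(y, X) = sqrt(-2 - 3*X) (z(y, X) = sqrt(-3*X - 2) = sqrt(-2 - 3*X))
L = -109*I*sqrt(629)/185 (L = (109/(sqrt(-2 - 3/(7 + 10))))/5 = (109/(sqrt(-2 - 3/17)))/5 = (109/(sqrt(-37/17)))/5 = (109/((I*sqrt(629)/17)))/5 = (109*(-I*sqrt(629)/37))/5 = (-109*I*sqrt(629)/37)/5 = -109*I*sqrt(629)/185 ≈ -14.777*I)
(99 + L)**2 = (99 - 109*I*sqrt(629)/185)**2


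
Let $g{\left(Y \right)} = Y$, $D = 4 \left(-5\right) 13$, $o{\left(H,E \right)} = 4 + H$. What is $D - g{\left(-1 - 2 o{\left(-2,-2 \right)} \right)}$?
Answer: $-255$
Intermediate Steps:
$D = -260$ ($D = \left(-20\right) 13 = -260$)
$D - g{\left(-1 - 2 o{\left(-2,-2 \right)} \right)} = -260 - \left(-1 - 2 \left(4 - 2\right)\right) = -260 - \left(-1 - 4\right) = -260 - -5 = -260 + 5 = -255$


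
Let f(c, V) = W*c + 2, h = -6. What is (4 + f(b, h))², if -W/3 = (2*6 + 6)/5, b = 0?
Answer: 36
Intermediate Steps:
W = -54/5 (W = -3*(2*6 + 6)/5 = -3*(12 + 6)/5 = -54/5 ≈ -10.800)
f(c, V) = 2 - 54*c/5 (f(c, V) = -54*c/5 + 2 = 2 - 54*c/5)
(4 + f(b, h))² = (4 + (2 - 54/5*0))² = (4 + (2 + 0))² = (4 + 2)² = 6² = 36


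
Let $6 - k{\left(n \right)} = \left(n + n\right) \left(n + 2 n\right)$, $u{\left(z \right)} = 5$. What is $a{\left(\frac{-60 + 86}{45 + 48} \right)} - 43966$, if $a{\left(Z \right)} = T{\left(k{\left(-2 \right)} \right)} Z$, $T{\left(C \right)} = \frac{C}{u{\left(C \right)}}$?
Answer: $- \frac{6814886}{155} \approx -43967.0$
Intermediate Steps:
$k{\left(n \right)} = 6 - 6 n^{2}$ ($k{\left(n \right)} = 6 - \left(n + n\right) \left(n + 2 n\right) = 6 - 2 n 3 n = 6 - 6 n^{2}$)
$T{\left(C \right)} = \frac{C}{5}$
$a{\left(Z \right)} = - \frac{18 Z}{5}$ ($a{\left(Z \right)} = \frac{6 - 6 \left(-2\right)^{2}}{5} Z = \frac{6 - 24}{5} Z = \frac{1}{5} \left(-18\right) Z = - \frac{18 Z}{5}$)
$a{\left(\frac{-60 + 86}{45 + 48} \right)} - 43966 = - \frac{18 \frac{-60 + 86}{45 + 48}}{5} - 43966 = - \frac{18 \cdot \frac{26}{93}}{5} - 43966 = - \frac{18 \cdot 26 \cdot \frac{1}{93}}{5} - 43966 = \left(- \frac{18}{5}\right) \frac{26}{93} - 43966 = - \frac{156}{155} - 43966 = - \frac{6814886}{155}$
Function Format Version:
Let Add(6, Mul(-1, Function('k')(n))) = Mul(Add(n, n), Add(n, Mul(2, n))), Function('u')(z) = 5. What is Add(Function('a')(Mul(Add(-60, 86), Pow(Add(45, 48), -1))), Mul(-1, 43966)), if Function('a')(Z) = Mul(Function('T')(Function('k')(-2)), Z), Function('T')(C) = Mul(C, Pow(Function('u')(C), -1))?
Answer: Rational(-6814886, 155) ≈ -43967.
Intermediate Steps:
Function('k')(n) = Add(6, Mul(-6, Pow(n, 2))) (Function('k')(n) = Add(6, Mul(-1, Mul(Add(n, n), Add(n, Mul(2, n))))) = Add(6, Mul(-1, Mul(Mul(2, n), Mul(3, n)))) = Add(6, Mul(-1, Mul(6, Pow(n, 2)))) = Add(6, Mul(-6, Pow(n, 2))))
Function('T')(C) = Mul(Rational(1, 5), C) (Function('T')(C) = Mul(C, Pow(5, -1)) = Mul(C, Rational(1, 5)) = Mul(Rational(1, 5), C))
Function('a')(Z) = Mul(Rational(-18, 5), Z) (Function('a')(Z) = Mul(Mul(Rational(1, 5), Add(6, Mul(-6, Pow(-2, 2)))), Z) = Mul(Mul(Rational(1, 5), Add(6, Mul(-6, 4))), Z) = Mul(Mul(Rational(1, 5), Add(6, -24)), Z) = Mul(Mul(Rational(1, 5), -18), Z) = Mul(Rational(-18, 5), Z))
Add(Function('a')(Mul(Add(-60, 86), Pow(Add(45, 48), -1))), Mul(-1, 43966)) = Add(Mul(Rational(-18, 5), Mul(Add(-60, 86), Pow(Add(45, 48), -1))), Mul(-1, 43966)) = Add(Mul(Rational(-18, 5), Mul(26, Pow(93, -1))), -43966) = Add(Mul(Rational(-18, 5), Mul(26, Rational(1, 93))), -43966) = Add(Mul(Rational(-18, 5), Rational(26, 93)), -43966) = Add(Rational(-156, 155), -43966) = Rational(-6814886, 155)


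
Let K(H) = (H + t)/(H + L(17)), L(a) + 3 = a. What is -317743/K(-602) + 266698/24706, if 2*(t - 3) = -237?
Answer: -659385982327/2532365 ≈ -2.6038e+5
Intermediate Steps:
t = -231/2 (t = 3 + (½)*(-237) = 3 - 237/2 = -231/2 ≈ -115.50)
L(a) = -3 + a
K(H) = (-231/2 + H)/(14 + H) (K(H) = (H - 231/2)/(H + (-3 + 17)) = (-231/2 + H)/(H + 14) = (-231/2 + H)/(14 + H))
-317743/K(-602) + 266698/24706 = -317743*(14 - 602)/(-231/2 - 602) + 266698/24706 = -317743/(-1435/2/(-588)) + 266698*(1/24706) = -317743/((-1/588*(-1435/2))) + 133349/12353 = -317743/205/168 + 133349/12353 = -317743*168/205 + 133349/12353 = -53380824/205 + 133349/12353 = -659385982327/2532365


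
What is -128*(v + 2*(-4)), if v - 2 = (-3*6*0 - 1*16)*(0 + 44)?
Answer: 90880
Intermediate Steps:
v = -702 (v = 2 + (-3*6*0 - 1*16)*(0 + 44) = 2 + (-18*0 - 16)*44 = 2 + (0 - 16)*44 = 2 - 16*44 = 2 - 704 = -702)
-128*(v + 2*(-4)) = -128*(-702 + 2*(-4)) = -128*(-702 - 8) = -128*(-710) = 90880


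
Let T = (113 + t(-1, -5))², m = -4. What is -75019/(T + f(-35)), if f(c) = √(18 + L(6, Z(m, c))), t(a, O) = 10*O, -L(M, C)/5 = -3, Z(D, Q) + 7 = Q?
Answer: -99250137/5250976 + 75019*√33/15752928 ≈ -18.874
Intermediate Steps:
Z(D, Q) = -7 + Q
L(M, C) = 15 (L(M, C) = -5*(-3) = 15)
T = 3969 (T = (113 + 10*(-5))² = (113 - 50)² = 63² = 3969)
f(c) = √33 (f(c) = √(18 + 15) = √33)
-75019/(T + f(-35)) = -75019/(3969 + √33)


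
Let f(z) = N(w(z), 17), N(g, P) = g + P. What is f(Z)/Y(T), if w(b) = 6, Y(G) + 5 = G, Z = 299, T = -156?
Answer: -1/7 ≈ -0.14286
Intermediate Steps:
Y(G) = -5 + G
N(g, P) = P + g
f(z) = 23 (f(z) = 17 + 6 = 23)
f(Z)/Y(T) = 23/(-5 - 156) = 23/(-161) = 23*(-1/161) = -1/7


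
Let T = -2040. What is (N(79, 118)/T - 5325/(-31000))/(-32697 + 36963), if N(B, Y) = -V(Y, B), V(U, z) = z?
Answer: 832/16861365 ≈ 4.9344e-5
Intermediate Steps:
N(B, Y) = -B
(N(79, 118)/T - 5325/(-31000))/(-32697 + 36963) = (-1*79/(-2040) - 5325/(-31000))/(-32697 + 36963) = (-79*(-1/2040) - 5325*(-1/31000))/4266 = (79/2040 + 213/1240)*(1/4266) = (1664/7905)*(1/4266) = 832/16861365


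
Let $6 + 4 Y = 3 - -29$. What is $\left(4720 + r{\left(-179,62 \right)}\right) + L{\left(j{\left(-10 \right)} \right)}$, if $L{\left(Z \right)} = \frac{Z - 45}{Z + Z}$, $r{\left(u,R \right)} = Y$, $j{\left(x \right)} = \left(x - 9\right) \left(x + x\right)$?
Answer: $\frac{718495}{152} \approx 4726.9$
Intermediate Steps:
$Y = \frac{13}{2}$ ($Y = - \frac{3}{2} + \frac{3 - -29}{4} = - \frac{3}{2} + \frac{3 + 29}{4} = - \frac{3}{2} + \frac{1}{4} \cdot 32 = - \frac{3}{2} + 8 = \frac{13}{2} \approx 6.5$)
$j{\left(x \right)} = 2 x \left(-9 + x\right)$ ($j{\left(x \right)} = \left(-9 + x\right) 2 x = 2 x \left(-9 + x\right)$)
$r{\left(u,R \right)} = \frac{13}{2}$
$L{\left(Z \right)} = \frac{-45 + Z}{2 Z}$
$\left(4720 + r{\left(-179,62 \right)}\right) + L{\left(j{\left(-10 \right)} \right)} = \left(4720 + \frac{13}{2}\right) + \frac{-45 + 2 \left(-10\right) \left(-9 - 10\right)}{2 \cdot 2 \left(-10\right) \left(-9 - 10\right)} = \frac{9453}{2} + \frac{-45 + 2 \left(-10\right) \left(-19\right)}{2 \cdot 2 \left(-10\right) \left(-19\right)} = \frac{9453}{2} + \frac{-45 + 380}{2 \cdot 380} = \frac{9453}{2} + \frac{1}{2} \cdot \frac{1}{380} \cdot 335 = \frac{9453}{2} + \frac{67}{152} = \frac{718495}{152}$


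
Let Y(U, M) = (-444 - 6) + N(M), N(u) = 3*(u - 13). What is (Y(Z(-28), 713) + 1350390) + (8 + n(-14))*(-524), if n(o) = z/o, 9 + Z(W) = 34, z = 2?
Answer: 9435460/7 ≈ 1.3479e+6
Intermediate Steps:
N(u) = -39 + 3*u (N(u) = 3*(-13 + u) = -39 + 3*u)
Z(W) = 25 (Z(W) = -9 + 34 = 25)
n(o) = 2/o
Y(U, M) = -489 + 3*M (Y(U, M) = (-444 - 6) + (-39 + 3*M) = -450 + (-39 + 3*M) = -489 + 3*M)
(Y(Z(-28), 713) + 1350390) + (8 + n(-14))*(-524) = ((-489 + 3*713) + 1350390) + (8 + 2/(-14))*(-524) = ((-489 + 2139) + 1350390) + (8 + 2*(-1/14))*(-524) = (1650 + 1350390) + (8 - 1/7)*(-524) = 1352040 + (55/7)*(-524) = 1352040 - 28820/7 = 9435460/7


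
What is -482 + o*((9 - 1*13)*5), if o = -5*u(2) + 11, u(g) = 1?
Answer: -602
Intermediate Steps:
o = 6 (o = -5*1 + 11 = -5 + 11 = 6)
-482 + o*((9 - 1*13)*5) = -482 + 6*((9 - 1*13)*5) = -482 + 6*((9 - 13)*5) = -482 + 6*(-4*5) = -482 + 6*(-20) = -482 - 120 = -602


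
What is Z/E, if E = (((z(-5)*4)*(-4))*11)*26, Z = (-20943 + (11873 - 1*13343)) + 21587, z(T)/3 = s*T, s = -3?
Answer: 413/102960 ≈ 0.0040113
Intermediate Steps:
z(T) = -9*T (z(T) = 3*(-3*T) = -9*T)
Z = -826 (Z = (-20943 + (11873 - 13343)) + 21587 = (-20943 - 1470) + 21587 = -22413 + 21587 = -826)
E = -205920 (E = (((-9*(-5)*4)*(-4))*11)*26 = (((45*4)*(-4))*11)*26 = ((180*(-4))*11)*26 = -720*11*26 = -7920*26 = -205920)
Z/E = -826/(-205920) = -826*(-1/205920) = 413/102960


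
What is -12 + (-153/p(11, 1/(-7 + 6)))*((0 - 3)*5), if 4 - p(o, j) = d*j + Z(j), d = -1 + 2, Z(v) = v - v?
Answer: 447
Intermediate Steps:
Z(v) = 0
d = 1
p(o, j) = 4 - j (p(o, j) = 4 - (1*j + 0) = 4 - (j + 0) = 4 - j)
-12 + (-153/p(11, 1/(-7 + 6)))*((0 - 3)*5) = -12 + (-153/(4 - 1/(-7 + 6)))*((0 - 3)*5) = -12 + (-153/(4 - 1/(-1)))*(-3*5) = -12 - 153/(4 - 1*(-1))*(-15) = -12 - 153/(4 + 1)*(-15) = -12 - 153/5*(-15) = -12 + 459 = 447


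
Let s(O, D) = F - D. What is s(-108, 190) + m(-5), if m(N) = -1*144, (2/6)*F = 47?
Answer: -193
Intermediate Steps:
F = 141 (F = 3*47 = 141)
s(O, D) = 141 - D
m(N) = -144
s(-108, 190) + m(-5) = (141 - 1*190) - 144 = (141 - 190) - 144 = -49 - 144 = -193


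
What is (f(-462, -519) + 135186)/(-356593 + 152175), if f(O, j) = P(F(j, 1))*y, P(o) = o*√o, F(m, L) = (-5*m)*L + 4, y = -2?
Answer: -67593/102209 + 2599*√2599/102209 ≈ 0.63502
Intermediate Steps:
F(m, L) = 4 - 5*L*m (F(m, L) = -5*L*m + 4 = 4 - 5*L*m)
P(o) = o^(3/2)
f(O, j) = -2*(4 - 5*j)^(3/2) (f(O, j) = (4 - 5*1*j)^(3/2)*(-2) = (4 - 5*j)^(3/2)*(-2) = -2*(4 - 5*j)^(3/2))
(f(-462, -519) + 135186)/(-356593 + 152175) = (-2*(4 - 5*(-519))^(3/2) + 135186)/(-356593 + 152175) = (-2*(4 + 2595)^(3/2) + 135186)/(-204418) = (-5198*√2599 + 135186)*(-1/204418) = (135186 - 5198*√2599)*(-1/204418) = -67593/102209 + 2599*√2599/102209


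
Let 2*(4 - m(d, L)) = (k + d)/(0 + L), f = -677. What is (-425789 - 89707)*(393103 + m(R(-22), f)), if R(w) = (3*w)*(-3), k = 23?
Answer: -137190780233052/677 ≈ -2.0265e+11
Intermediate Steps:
R(w) = -9*w
m(d, L) = 4 - (23 + d)/(2*L) (m(d, L) = 4 - (23 + d)/(2*(0 + L)) = 4 - (23 + d)/(2*L))
(-425789 - 89707)*(393103 + m(R(-22), f)) = (-425789 - 89707)*(393103 + (1/2)*(-23 - (-9)*(-22) + 8*(-677))/(-677)) = -515496*(393103 + (1/2)*(-1/677)*(-23 - 1*198 - 5416)) = -515496*(393103 + (1/2)*(-1/677)*(-23 - 198 - 5416)) = -515496*(393103 + (1/2)*(-1/677)*(-5637)) = -515496*(393103 + 5637/1354) = -515496*532267099/1354 = -137190780233052/677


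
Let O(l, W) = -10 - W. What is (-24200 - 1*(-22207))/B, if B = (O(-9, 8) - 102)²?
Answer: -1993/14400 ≈ -0.13840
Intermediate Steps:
B = 14400 (B = ((-10 - 1*8) - 102)² = ((-10 - 8) - 102)² = (-18 - 102)² = (-120)² = 14400)
(-24200 - 1*(-22207))/B = (-24200 - 1*(-22207))/14400 = (-24200 + 22207)*(1/14400) = -1993*1/14400 = -1993/14400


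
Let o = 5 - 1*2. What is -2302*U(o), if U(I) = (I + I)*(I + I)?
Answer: -82872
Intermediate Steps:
o = 3 (o = 5 - 2 = 3)
U(I) = 4*I² (U(I) = (2*I)*(2*I) = 4*I²)
-2302*U(o) = -9208*3² = -9208*9 = -2302*36 = -82872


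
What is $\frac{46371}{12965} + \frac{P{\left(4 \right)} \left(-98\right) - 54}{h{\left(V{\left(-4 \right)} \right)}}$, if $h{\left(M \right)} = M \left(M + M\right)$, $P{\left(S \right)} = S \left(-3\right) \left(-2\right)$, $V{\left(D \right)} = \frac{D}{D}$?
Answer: $- \frac{15550524}{12965} \approx -1199.4$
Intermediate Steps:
$V{\left(D \right)} = 1$
$P{\left(S \right)} = 6 S$ ($P{\left(S \right)} = - 3 S \left(-2\right) = 6 S$)
$h{\left(M \right)} = 2 M^{2}$ ($h{\left(M \right)} = M 2 M = 2 M^{2}$)
$\frac{46371}{12965} + \frac{P{\left(4 \right)} \left(-98\right) - 54}{h{\left(V{\left(-4 \right)} \right)}} = \frac{46371}{12965} + \frac{6 \cdot 4 \left(-98\right) - 54}{2 \cdot 1^{2}} = 46371 \cdot \frac{1}{12965} + \frac{24 \left(-98\right) - 54}{2 \cdot 1} = \frac{46371}{12965} + \frac{-2352 - 54}{2} = \frac{46371}{12965} - 1203 = - \frac{15550524}{12965}$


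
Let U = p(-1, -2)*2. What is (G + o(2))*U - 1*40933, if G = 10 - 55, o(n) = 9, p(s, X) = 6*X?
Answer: -40069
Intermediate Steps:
G = -45
U = -24 (U = (6*(-2))*2 = -12*2 = -24)
(G + o(2))*U - 1*40933 = (-45 + 9)*(-24) - 1*40933 = -36*(-24) - 40933 = 864 - 40933 = -40069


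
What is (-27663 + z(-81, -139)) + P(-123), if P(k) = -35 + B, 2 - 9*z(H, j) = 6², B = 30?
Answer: -249046/9 ≈ -27672.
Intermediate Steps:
z(H, j) = -34/9 (z(H, j) = 2/9 - ⅑*6² = 2/9 - ⅑*36 = 2/9 - 4 = -34/9)
P(k) = -5 (P(k) = -35 + 30 = -5)
(-27663 + z(-81, -139)) + P(-123) = (-27663 - 34/9) - 5 = -249001/9 - 5 = -249046/9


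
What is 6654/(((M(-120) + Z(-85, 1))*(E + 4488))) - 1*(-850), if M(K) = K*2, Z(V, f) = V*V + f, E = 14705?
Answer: 56984979977/67041149 ≈ 850.00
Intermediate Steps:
Z(V, f) = f + V**2 (Z(V, f) = V**2 + f = f + V**2)
M(K) = 2*K
6654/(((M(-120) + Z(-85, 1))*(E + 4488))) - 1*(-850) = 6654/(((2*(-120) + (1 + (-85)**2))*(14705 + 4488))) - 1*(-850) = 6654/(((-240 + (1 + 7225))*19193)) + 850 = 6654/(((-240 + 7226)*19193)) + 850 = 6654/((6986*19193)) + 850 = 6654/134082298 + 850 = 6654*(1/134082298) + 850 = 3327/67041149 + 850 = 56984979977/67041149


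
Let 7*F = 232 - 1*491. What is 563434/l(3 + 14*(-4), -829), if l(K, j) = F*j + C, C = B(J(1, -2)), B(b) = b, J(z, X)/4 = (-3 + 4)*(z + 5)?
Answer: 563434/30697 ≈ 18.355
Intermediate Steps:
F = -37 (F = (232 - 1*491)/7 = (232 - 491)/7 = (⅐)*(-259) = -37)
J(z, X) = 20 + 4*z (J(z, X) = 4*((-3 + 4)*(z + 5)) = 4*(1*(5 + z)) = 4*(5 + z) = 20 + 4*z)
C = 24 (C = 20 + 4*1 = 20 + 4 = 24)
l(K, j) = 24 - 37*j (l(K, j) = -37*j + 24 = 24 - 37*j)
563434/l(3 + 14*(-4), -829) = 563434/(24 - 37*(-829)) = 563434/(24 + 30673) = 563434/30697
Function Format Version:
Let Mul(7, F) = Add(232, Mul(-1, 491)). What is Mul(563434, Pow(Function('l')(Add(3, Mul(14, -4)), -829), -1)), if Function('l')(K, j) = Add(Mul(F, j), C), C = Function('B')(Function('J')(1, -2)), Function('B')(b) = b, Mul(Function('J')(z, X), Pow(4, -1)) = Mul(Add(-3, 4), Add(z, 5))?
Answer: Rational(563434, 30697) ≈ 18.355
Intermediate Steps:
F = -37 (F = Mul(Rational(1, 7), Add(232, Mul(-1, 491))) = Mul(Rational(1, 7), Add(232, -491)) = Mul(Rational(1, 7), -259) = -37)
Function('J')(z, X) = Add(20, Mul(4, z)) (Function('J')(z, X) = Mul(4, Mul(Add(-3, 4), Add(z, 5))) = Mul(4, Mul(1, Add(5, z))) = Mul(4, Add(5, z)) = Add(20, Mul(4, z)))
C = 24 (C = Add(20, Mul(4, 1)) = Add(20, 4) = 24)
Function('l')(K, j) = Add(24, Mul(-37, j)) (Function('l')(K, j) = Add(Mul(-37, j), 24) = Add(24, Mul(-37, j)))
Mul(563434, Pow(Function('l')(Add(3, Mul(14, -4)), -829), -1)) = Mul(563434, Pow(Add(24, Mul(-37, -829)), -1)) = Mul(563434, Pow(Add(24, 30673), -1)) = Mul(563434, Pow(30697, -1)) = Mul(563434, Rational(1, 30697)) = Rational(563434, 30697)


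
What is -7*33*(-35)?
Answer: 8085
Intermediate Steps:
-7*33*(-35) = -231*(-35) = 8085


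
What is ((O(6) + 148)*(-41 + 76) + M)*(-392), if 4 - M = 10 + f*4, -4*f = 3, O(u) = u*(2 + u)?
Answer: -2687944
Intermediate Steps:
f = -3/4 (f = -1/4*3 = -3/4 ≈ -0.75000)
M = -3 (M = 4 - (10 - 3/4*4) = 4 - (10 - 3) = 4 - 1*7 = 4 - 7 = -3)
((O(6) + 148)*(-41 + 76) + M)*(-392) = ((6*(2 + 6) + 148)*(-41 + 76) - 3)*(-392) = ((6*8 + 148)*35 - 3)*(-392) = ((48 + 148)*35 - 3)*(-392) = (196*35 - 3)*(-392) = (6860 - 3)*(-392) = 6857*(-392) = -2687944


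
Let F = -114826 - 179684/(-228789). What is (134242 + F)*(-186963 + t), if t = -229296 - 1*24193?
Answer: -1956640580322416/228789 ≈ -8.5522e+9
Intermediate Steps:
t = -253489 (t = -229296 - 24193 = -253489)
F = -26270746030/228789 (F = -114826 - 179684*(-1)/228789 = -114826 - 1*(-179684/228789) = -114826 + 179684/228789 = -26270746030/228789 ≈ -1.1483e+5)
(134242 + F)*(-186963 + t) = (134242 - 26270746030/228789)*(-186963 - 253489) = (4442346908/228789)*(-440452) = -1956640580322416/228789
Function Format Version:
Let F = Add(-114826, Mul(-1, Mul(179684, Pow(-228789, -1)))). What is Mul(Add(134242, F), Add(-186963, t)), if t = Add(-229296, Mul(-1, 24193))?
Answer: Rational(-1956640580322416, 228789) ≈ -8.5522e+9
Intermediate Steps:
t = -253489 (t = Add(-229296, -24193) = -253489)
F = Rational(-26270746030, 228789) (F = Add(-114826, Mul(-1, Mul(179684, Rational(-1, 228789)))) = Add(-114826, Mul(-1, Rational(-179684, 228789))) = Add(-114826, Rational(179684, 228789)) = Rational(-26270746030, 228789) ≈ -1.1483e+5)
Mul(Add(134242, F), Add(-186963, t)) = Mul(Add(134242, Rational(-26270746030, 228789)), Add(-186963, -253489)) = Mul(Rational(4442346908, 228789), -440452) = Rational(-1956640580322416, 228789)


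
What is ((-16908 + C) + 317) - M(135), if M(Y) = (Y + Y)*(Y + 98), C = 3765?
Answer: -75736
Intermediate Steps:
M(Y) = 2*Y*(98 + Y) (M(Y) = (2*Y)*(98 + Y) = 2*Y*(98 + Y))
((-16908 + C) + 317) - M(135) = ((-16908 + 3765) + 317) - 2*135*(98 + 135) = (-13143 + 317) - 2*135*233 = -12826 - 1*62910 = -12826 - 62910 = -75736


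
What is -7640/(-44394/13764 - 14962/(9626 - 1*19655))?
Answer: 175769858640/39881743 ≈ 4407.3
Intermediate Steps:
-7640/(-44394/13764 - 14962/(9626 - 1*19655)) = -7640/(-44394*1/13764 - 14962/(9626 - 19655)) = -7640/(-7399/2294 - 14962/(-10029)) = -7640/(-7399/2294 - 14962*(-1/10029)) = -7640/(-7399/2294 + 14962/10029) = -7640/(-39881743/23006526) = -7640*(-23006526/39881743) = 175769858640/39881743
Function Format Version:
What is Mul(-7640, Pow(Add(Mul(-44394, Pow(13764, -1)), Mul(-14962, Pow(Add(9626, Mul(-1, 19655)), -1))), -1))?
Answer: Rational(175769858640, 39881743) ≈ 4407.3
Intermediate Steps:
Mul(-7640, Pow(Add(Mul(-44394, Pow(13764, -1)), Mul(-14962, Pow(Add(9626, Mul(-1, 19655)), -1))), -1)) = Mul(-7640, Pow(Add(Mul(-44394, Rational(1, 13764)), Mul(-14962, Pow(Add(9626, -19655), -1))), -1)) = Mul(-7640, Pow(Add(Rational(-7399, 2294), Mul(-14962, Pow(-10029, -1))), -1)) = Mul(-7640, Pow(Add(Rational(-7399, 2294), Mul(-14962, Rational(-1, 10029))), -1)) = Mul(-7640, Pow(Add(Rational(-7399, 2294), Rational(14962, 10029)), -1)) = Mul(-7640, Pow(Rational(-39881743, 23006526), -1)) = Mul(-7640, Rational(-23006526, 39881743)) = Rational(175769858640, 39881743)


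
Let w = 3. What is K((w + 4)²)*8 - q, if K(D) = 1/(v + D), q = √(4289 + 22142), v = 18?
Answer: 8/67 - √26431 ≈ -162.46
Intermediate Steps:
q = √26431 ≈ 162.58
K(D) = 1/(18 + D)
K((w + 4)²)*8 - q = 8/(18 + (3 + 4)²) - √26431 = 8/(18 + 7²) - √26431 = 8/(18 + 49) - √26431 = 8/67 - √26431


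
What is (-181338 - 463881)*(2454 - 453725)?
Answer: 291168623349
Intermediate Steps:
(-181338 - 463881)*(2454 - 453725) = -645219*(-451271) = 291168623349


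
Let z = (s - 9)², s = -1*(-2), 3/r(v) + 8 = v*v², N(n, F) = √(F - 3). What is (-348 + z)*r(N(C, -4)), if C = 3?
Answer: 7176/407 - 6279*I*√7/407 ≈ 17.631 - 40.817*I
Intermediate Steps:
N(n, F) = √(-3 + F)
r(v) = 3/(-8 + v³) (r(v) = 3/(-8 + v*v²) = 3/(-8 + v³))
s = 2
z = 49 (z = (2 - 9)² = (-7)² = 49)
(-348 + z)*r(N(C, -4)) = (-348 + 49)*(3/(-8 + (√(-3 - 4))³)) = -897/(-8 + (√(-7))³) = -897/(-8 + (I*√7)³) = -897/(-8 - 7*I*√7)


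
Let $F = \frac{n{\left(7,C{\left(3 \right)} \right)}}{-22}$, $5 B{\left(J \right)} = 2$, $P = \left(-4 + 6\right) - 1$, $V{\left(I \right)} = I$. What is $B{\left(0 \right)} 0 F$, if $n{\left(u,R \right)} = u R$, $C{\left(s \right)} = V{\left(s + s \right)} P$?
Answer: $0$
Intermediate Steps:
$P = 1$ ($P = 2 - 1 = 1$)
$B{\left(J \right)} = \frac{2}{5}$ ($B{\left(J \right)} = \frac{1}{5} \cdot 2 = \frac{2}{5}$)
$C{\left(s \right)} = 2 s$ ($C{\left(s \right)} = \left(s + s\right) 1 = 2 s 1 = 2 s$)
$n{\left(u,R \right)} = R u$
$F = - \frac{21}{11}$ ($F = \frac{2 \cdot 3 \cdot 7}{-22} = 6 \cdot 7 \left(- \frac{1}{22}\right) = 42 \left(- \frac{1}{22}\right) = - \frac{21}{11} \approx -1.9091$)
$B{\left(0 \right)} 0 F = \frac{2}{5} \cdot 0 \left(- \frac{21}{11}\right) = 0 \left(- \frac{21}{11}\right) = 0$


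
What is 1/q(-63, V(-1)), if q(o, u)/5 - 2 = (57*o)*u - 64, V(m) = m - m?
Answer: -1/310 ≈ -0.0032258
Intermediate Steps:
V(m) = 0
q(o, u) = -310 + 285*o*u (q(o, u) = 10 + 5*((57*o)*u - 64) = 10 + 5*(57*o*u - 64) = 10 + 5*(-64 + 57*o*u) = 10 + (-320 + 285*o*u) = -310 + 285*o*u)
1/q(-63, V(-1)) = 1/(-310 + 285*(-63)*0) = 1/(-310 + 0) = 1/(-310) = -1/310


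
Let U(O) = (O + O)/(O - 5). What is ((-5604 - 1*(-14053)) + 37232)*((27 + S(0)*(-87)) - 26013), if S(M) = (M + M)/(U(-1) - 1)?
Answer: -1187066466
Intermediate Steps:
U(O) = 2*O/(-5 + O) (U(O) = (2*O)/(-5 + O) = 2*O/(-5 + O))
S(M) = -3*M (S(M) = (M + M)/(2*(-1)/(-5 - 1) - 1) = (2*M)/(2*(-1)/(-6) - 1) = (2*M)/(2*(-1)*(-1/6) - 1) = (2*M)/(1/3 - 1) = (2*M)/(-2/3) = (2*M)*(-3/2) = -3*M)
((-5604 - 1*(-14053)) + 37232)*((27 + S(0)*(-87)) - 26013) = ((-5604 - 1*(-14053)) + 37232)*((27 - 3*0*(-87)) - 26013) = ((-5604 + 14053) + 37232)*((27 + 0*(-87)) - 26013) = (8449 + 37232)*((27 + 0) - 26013) = 45681*(27 - 26013) = 45681*(-25986) = -1187066466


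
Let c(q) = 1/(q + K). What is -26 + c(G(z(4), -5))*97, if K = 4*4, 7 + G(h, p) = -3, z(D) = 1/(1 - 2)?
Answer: -59/6 ≈ -9.8333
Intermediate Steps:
z(D) = -1 (z(D) = 1/(-1) = -1)
G(h, p) = -10 (G(h, p) = -7 - 3 = -10)
K = 16
c(q) = 1/(16 + q) (c(q) = 1/(q + 16) = 1/(16 + q))
-26 + c(G(z(4), -5))*97 = -26 + 97/(16 - 10) = -26 + 97/6 = -59/6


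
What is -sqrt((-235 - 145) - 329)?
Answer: -I*sqrt(709) ≈ -26.627*I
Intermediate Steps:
-sqrt((-235 - 145) - 329) = -sqrt(-380 - 329) = -sqrt(-709) = -I*sqrt(709)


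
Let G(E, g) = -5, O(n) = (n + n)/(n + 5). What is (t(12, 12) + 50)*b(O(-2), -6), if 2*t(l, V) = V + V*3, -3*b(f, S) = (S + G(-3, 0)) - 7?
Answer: 444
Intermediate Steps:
O(n) = 2*n/(5 + n) (O(n) = (2*n)/(5 + n) = 2*n/(5 + n))
b(f, S) = 4 - S/3 (b(f, S) = -((S - 5) - 7)/3 = -((-5 + S) - 7)/3 = -(-12 + S)/3 = 4 - S/3)
t(l, V) = 2*V (t(l, V) = (V + V*3)/2 = (V + 3*V)/2 = (4*V)/2 = 2*V)
(t(12, 12) + 50)*b(O(-2), -6) = (2*12 + 50)*(4 - ⅓*(-6)) = (24 + 50)*(4 + 2) = 74*6 = 444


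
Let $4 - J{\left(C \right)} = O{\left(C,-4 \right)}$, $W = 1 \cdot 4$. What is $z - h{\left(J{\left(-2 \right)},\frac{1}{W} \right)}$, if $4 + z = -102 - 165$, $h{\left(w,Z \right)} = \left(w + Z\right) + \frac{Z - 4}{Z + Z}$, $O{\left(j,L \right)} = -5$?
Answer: $- \frac{1091}{4} \approx -272.75$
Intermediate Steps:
$W = 4$
$J{\left(C \right)} = 9$ ($J{\left(C \right)} = 4 - -5 = 4 + 5 = 9$)
$h{\left(w,Z \right)} = Z + w + \frac{-4 + Z}{2 Z}$ ($h{\left(w,Z \right)} = \left(Z + w\right) + \frac{-4 + Z}{2 Z} = Z + w + \frac{-4 + Z}{2 Z}$)
$z = -271$ ($z = -4 - 267 = -271$)
$z - h{\left(J{\left(-2 \right)},\frac{1}{W} \right)} = -271 - \left(\frac{1}{2} + \frac{1}{4} + 9 - \frac{2}{\frac{1}{4}}\right) = -271 - \left(\frac{1}{2} + \frac{1}{4} + 9 - 2 \frac{1}{\frac{1}{4}}\right) = -271 - \left(\frac{1}{2} + \frac{1}{4} + 9 - 8\right) = -271 - \frac{7}{4} = - \frac{1091}{4}$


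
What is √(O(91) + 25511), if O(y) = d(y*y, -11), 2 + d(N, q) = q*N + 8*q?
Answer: I*√65670 ≈ 256.26*I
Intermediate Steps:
d(N, q) = -2 + 8*q + N*q (d(N, q) = -2 + (q*N + 8*q) = -2 + (N*q + 8*q) = -2 + (8*q + N*q) = -2 + 8*q + N*q)
O(y) = -90 - 11*y² (O(y) = -2 + 8*(-11) + (y*y)*(-11) = -2 - 88 + y²*(-11) = -2 - 88 - 11*y² = -90 - 11*y²)
√(O(91) + 25511) = √((-90 - 11*91²) + 25511) = √((-90 - 11*8281) + 25511) = √((-90 - 91091) + 25511) = √(-91181 + 25511) = √(-65670) = I*√65670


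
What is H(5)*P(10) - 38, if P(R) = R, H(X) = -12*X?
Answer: -638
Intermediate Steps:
H(5)*P(10) - 38 = -12*5*10 - 38 = -60*10 - 38 = -600 - 38 = -638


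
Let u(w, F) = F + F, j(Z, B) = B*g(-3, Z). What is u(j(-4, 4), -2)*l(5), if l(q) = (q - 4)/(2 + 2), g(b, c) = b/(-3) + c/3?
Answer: -1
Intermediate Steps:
g(b, c) = -b/3 + c/3 (g(b, c) = b*(-1/3) + c*(1/3) = -b/3 + c/3)
l(q) = -1 + q/4 (l(q) = (-4 + q)/4 = (-4 + q)*(1/4) = -1 + q/4)
j(Z, B) = B*(1 + Z/3) (j(Z, B) = B*(-1/3*(-3) + Z/3) = B*(1 + Z/3))
u(w, F) = 2*F
u(j(-4, 4), -2)*l(5) = (2*(-2))*(-1 + (1/4)*5) = -4*(-1 + 5/4) = -4*1/4 = -1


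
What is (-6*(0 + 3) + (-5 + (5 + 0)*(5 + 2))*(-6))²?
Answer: 39204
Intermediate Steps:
(-6*(0 + 3) + (-5 + (5 + 0)*(5 + 2))*(-6))² = (-6*3 + (-5 + 5*7)*(-6))² = (-18 + (-5 + 35)*(-6))² = (-18 + 30*(-6))² = (-18 - 180)² = (-198)² = 39204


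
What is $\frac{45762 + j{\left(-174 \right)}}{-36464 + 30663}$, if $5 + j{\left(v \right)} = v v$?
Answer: $- \frac{76033}{5801} \approx -13.107$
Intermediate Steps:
$j{\left(v \right)} = -5 + v^{2}$ ($j{\left(v \right)} = -5 + v v = -5 + v^{2}$)
$\frac{45762 + j{\left(-174 \right)}}{-36464 + 30663} = \frac{45762 - \left(5 - \left(-174\right)^{2}\right)}{-36464 + 30663} = \frac{45762 + \left(-5 + 30276\right)}{-5801} = \left(45762 + 30271\right) \left(- \frac{1}{5801}\right) = 76033 \left(- \frac{1}{5801}\right) = - \frac{76033}{5801}$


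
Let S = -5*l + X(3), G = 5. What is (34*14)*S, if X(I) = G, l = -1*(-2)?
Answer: -2380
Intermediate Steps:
l = 2
X(I) = 5
S = -5 (S = -5*2 + 5 = -10 + 5 = -5)
(34*14)*S = (34*14)*(-5) = 476*(-5) = -2380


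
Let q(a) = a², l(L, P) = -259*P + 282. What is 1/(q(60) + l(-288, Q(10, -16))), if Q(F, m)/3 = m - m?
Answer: 1/3882 ≈ 0.00025760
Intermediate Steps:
Q(F, m) = 0 (Q(F, m) = 3*(m - m) = 3*0 = 0)
l(L, P) = 282 - 259*P
1/(q(60) + l(-288, Q(10, -16))) = 1/(60² + (282 - 259*0)) = 1/(3600 + (282 + 0)) = 1/(3600 + 282) = 1/3882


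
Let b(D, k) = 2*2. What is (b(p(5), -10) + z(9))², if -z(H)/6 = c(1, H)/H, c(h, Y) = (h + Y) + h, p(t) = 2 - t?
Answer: 100/9 ≈ 11.111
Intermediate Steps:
b(D, k) = 4
c(h, Y) = Y + 2*h (c(h, Y) = (Y + h) + h = Y + 2*h)
z(H) = -6*(2 + H)/H (z(H) = -6*(H + 2*1)/H = -6*(H + 2)/H = -6*(2 + H)/H)
(b(p(5), -10) + z(9))² = (4 + (-6 - 12/9))² = (4 + (-6 - 12*⅑))² = (4 + (-6 - 4/3))² = (4 - 22/3)² = (-10/3)² = 100/9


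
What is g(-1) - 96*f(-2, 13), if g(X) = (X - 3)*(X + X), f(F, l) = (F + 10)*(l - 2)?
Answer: -8440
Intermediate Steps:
f(F, l) = (-2 + l)*(10 + F) (f(F, l) = (10 + F)*(-2 + l) = (-2 + l)*(10 + F))
g(X) = 2*X*(-3 + X) (g(X) = (-3 + X)*(2*X) = 2*X*(-3 + X))
g(-1) - 96*f(-2, 13) = 2*(-1)*(-3 - 1) - 96*(-20 - 2*(-2) + 10*13 - 2*13) = 2*(-1)*(-4) - 96*(-20 + 4 + 130 - 26) = 8 - 96*88 = 8 - 8448 = -8440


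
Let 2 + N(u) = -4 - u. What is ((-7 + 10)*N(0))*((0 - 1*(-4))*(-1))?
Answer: 72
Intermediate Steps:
N(u) = -6 - u (N(u) = -2 + (-4 - u) = -6 - u)
((-7 + 10)*N(0))*((0 - 1*(-4))*(-1)) = ((-7 + 10)*(-6 - 1*0))*((0 - 1*(-4))*(-1)) = (3*(-6 + 0))*((0 + 4)*(-1)) = (3*(-6))*(4*(-1)) = -18*(-4) = 72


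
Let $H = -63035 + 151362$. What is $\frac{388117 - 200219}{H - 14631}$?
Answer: $\frac{93949}{36848} \approx 2.5496$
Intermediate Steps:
$H = 88327$
$\frac{388117 - 200219}{H - 14631} = \frac{388117 - 200219}{88327 - 14631} = \frac{187898}{73696} = 187898 \cdot \frac{1}{73696} = \frac{93949}{36848}$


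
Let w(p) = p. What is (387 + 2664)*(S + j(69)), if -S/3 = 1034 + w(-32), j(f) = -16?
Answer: -9220122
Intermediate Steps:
S = -3006 (S = -3*(1034 - 32) = -3*1002 = -3006)
(387 + 2664)*(S + j(69)) = (387 + 2664)*(-3006 - 16) = 3051*(-3022) = -9220122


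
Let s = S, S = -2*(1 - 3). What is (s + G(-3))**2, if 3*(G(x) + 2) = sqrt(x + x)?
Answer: (6 + I*sqrt(6))**2/9 ≈ 3.3333 + 3.266*I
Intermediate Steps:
S = 4 (S = -2*(-2) = 4)
s = 4
G(x) = -2 + sqrt(2)*sqrt(x)/3 (G(x) = -2 + sqrt(x + x)/3 = -2 + sqrt(2*x)/3 = -2 + (sqrt(2)*sqrt(x))/3 = -2 + sqrt(2)*sqrt(x)/3)
(s + G(-3))**2 = (4 + (-2 + sqrt(2)*sqrt(-3)/3))**2 = (4 + (-2 + sqrt(2)*(I*sqrt(3))/3))**2 = (4 + (-2 + I*sqrt(6)/3))**2 = (2 + I*sqrt(6)/3)**2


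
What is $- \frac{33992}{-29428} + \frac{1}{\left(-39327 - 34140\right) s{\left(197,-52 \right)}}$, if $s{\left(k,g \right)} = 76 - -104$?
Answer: $\frac{16054007789}{13898487060} \approx 1.1551$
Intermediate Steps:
$s{\left(k,g \right)} = 180$ ($s{\left(k,g \right)} = 76 + 104 = 180$)
$- \frac{33992}{-29428} + \frac{1}{\left(-39327 - 34140\right) s{\left(197,-52 \right)}} = - \frac{33992}{-29428} + \frac{1}{\left(-39327 - 34140\right) 180} = \left(-33992\right) \left(- \frac{1}{29428}\right) + \frac{1}{-73467} \cdot \frac{1}{180} = \frac{1214}{1051} - \frac{1}{13224060} = \frac{16054007789}{13898487060}$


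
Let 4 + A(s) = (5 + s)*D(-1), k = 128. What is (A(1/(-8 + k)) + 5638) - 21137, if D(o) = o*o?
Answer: -1859759/120 ≈ -15498.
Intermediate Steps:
D(o) = o²
A(s) = 1 + s (A(s) = -4 + (5 + s)*(-1)² = -4 + (5 + s)*1 = -4 + (5 + s) = 1 + s)
(A(1/(-8 + k)) + 5638) - 21137 = ((1 + 1/(-8 + 128)) + 5638) - 21137 = ((1 + 1/120) + 5638) - 21137 = (121/120 + 5638) - 21137 = 676681/120 - 21137 = -1859759/120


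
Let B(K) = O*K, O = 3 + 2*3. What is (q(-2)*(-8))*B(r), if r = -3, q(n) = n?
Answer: -432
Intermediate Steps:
O = 9 (O = 3 + 6 = 9)
B(K) = 9*K
(q(-2)*(-8))*B(r) = (-2*(-8))*(9*(-3)) = 16*(-27) = -432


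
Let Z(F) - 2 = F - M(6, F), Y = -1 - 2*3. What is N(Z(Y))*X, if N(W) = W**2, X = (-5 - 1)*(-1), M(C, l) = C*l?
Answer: 8214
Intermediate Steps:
Y = -7 (Y = -1 - 6 = -7)
X = 6 (X = -6*(-1) = 6)
Z(F) = 2 - 5*F (Z(F) = 2 + (F - 6*F) = 2 - 5*F)
N(Z(Y))*X = (2 - 5*(-7))**2*6 = (2 + 35)**2*6 = 37**2*6 = 1369*6 = 8214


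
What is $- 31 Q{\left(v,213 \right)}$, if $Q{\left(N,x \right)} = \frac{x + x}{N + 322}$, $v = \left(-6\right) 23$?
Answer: $- \frac{6603}{92} \approx -71.772$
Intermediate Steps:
$v = -138$
$Q{\left(N,x \right)} = \frac{2 x}{322 + N}$
$- 31 Q{\left(v,213 \right)} = - 31 \cdot 2 \cdot 213 \frac{1}{322 - 138} = - 31 \cdot 2 \cdot 213 \cdot \frac{1}{184} = \left(-31\right) \frac{213}{92} = - \frac{6603}{92}$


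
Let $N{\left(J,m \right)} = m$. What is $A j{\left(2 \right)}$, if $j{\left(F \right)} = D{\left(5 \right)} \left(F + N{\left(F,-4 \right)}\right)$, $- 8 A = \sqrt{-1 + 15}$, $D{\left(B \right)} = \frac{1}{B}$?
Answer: $\frac{\sqrt{14}}{20} \approx 0.18708$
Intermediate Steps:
$A = - \frac{\sqrt{14}}{8}$ ($A = - \frac{\sqrt{-1 + 15}}{8} = - \frac{\sqrt{14}}{8} \approx -0.46771$)
$j{\left(F \right)} = - \frac{4}{5} + \frac{F}{5}$ ($j{\left(F \right)} = \frac{F - 4}{5} = \frac{-4 + F}{5} = - \frac{4}{5} + \frac{F}{5}$)
$A j{\left(2 \right)} = - \frac{\sqrt{14}}{8} \left(- \frac{4}{5} + \frac{1}{5} \cdot 2\right) = - \frac{\sqrt{14}}{8} \left(- \frac{4}{5} + \frac{2}{5}\right) = - \frac{\sqrt{14}}{8} \left(- \frac{2}{5}\right) = \frac{\sqrt{14}}{20}$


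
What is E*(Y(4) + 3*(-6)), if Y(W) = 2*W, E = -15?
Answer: 150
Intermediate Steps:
E*(Y(4) + 3*(-6)) = -15*(2*4 + 3*(-6)) = -15*(8 - 18) = -15*(-10) = 150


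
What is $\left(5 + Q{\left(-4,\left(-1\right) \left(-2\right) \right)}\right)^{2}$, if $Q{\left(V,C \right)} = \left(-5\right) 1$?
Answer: $0$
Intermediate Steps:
$Q{\left(V,C \right)} = -5$
$\left(5 + Q{\left(-4,\left(-1\right) \left(-2\right) \right)}\right)^{2} = \left(5 - 5\right)^{2} = 0^{2} = 0$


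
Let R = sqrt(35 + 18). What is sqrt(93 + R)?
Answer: sqrt(93 + sqrt(53)) ≈ 10.014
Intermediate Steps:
R = sqrt(53) ≈ 7.2801
sqrt(93 + R) = sqrt(93 + sqrt(53))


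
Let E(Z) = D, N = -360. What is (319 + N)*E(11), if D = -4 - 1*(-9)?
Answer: -205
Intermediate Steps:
D = 5 (D = -4 + 9 = 5)
E(Z) = 5
(319 + N)*E(11) = (319 - 360)*5 = -41*5 = -205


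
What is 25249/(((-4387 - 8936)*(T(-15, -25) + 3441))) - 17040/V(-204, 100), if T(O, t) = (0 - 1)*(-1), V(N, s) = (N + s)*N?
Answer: -4072666747/5067283143 ≈ -0.80372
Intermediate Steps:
V(N, s) = N*(N + s)
T(O, t) = 1 (T(O, t) = -1*(-1) = 1)
25249/(((-4387 - 8936)*(T(-15, -25) + 3441))) - 17040/V(-204, 100) = 25249/(((-4387 - 8936)*(1 + 3441))) - 17040*(-1/(204*(-204 + 100))) = 25249/((-13323*3442)) - 17040/((-204*(-104))) = 25249/(-45857766) - 17040/21216 = 25249*(-1/45857766) - 17040*1/21216 = -25249/45857766 - 355/442 = -4072666747/5067283143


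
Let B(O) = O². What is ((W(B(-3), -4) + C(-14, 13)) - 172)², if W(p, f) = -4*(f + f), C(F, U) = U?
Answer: 16129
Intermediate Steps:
W(p, f) = -8*f
((W(B(-3), -4) + C(-14, 13)) - 172)² = ((-8*(-4) + 13) - 172)² = ((32 + 13) - 172)² = (45 - 172)² = (-127)² = 16129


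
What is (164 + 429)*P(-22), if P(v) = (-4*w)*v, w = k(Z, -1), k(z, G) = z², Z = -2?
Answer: 208736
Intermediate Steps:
w = 4 (w = (-2)² = 4)
P(v) = -16*v (P(v) = (-4*4)*v = -16*v)
(164 + 429)*P(-22) = (164 + 429)*(-16*(-22)) = 593*352 = 208736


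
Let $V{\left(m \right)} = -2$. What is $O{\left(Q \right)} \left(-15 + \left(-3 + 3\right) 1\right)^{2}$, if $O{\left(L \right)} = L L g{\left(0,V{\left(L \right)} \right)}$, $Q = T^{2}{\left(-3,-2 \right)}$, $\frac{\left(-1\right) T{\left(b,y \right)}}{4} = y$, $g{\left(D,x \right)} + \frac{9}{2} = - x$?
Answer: $-2304000$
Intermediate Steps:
$g{\left(D,x \right)} = - \frac{9}{2} - x$
$T{\left(b,y \right)} = - 4 y$
$Q = 64$ ($Q = \left(\left(-4\right) \left(-2\right)\right)^{2} = 8^{2} = 64$)
$O{\left(L \right)} = - \frac{5 L^{2}}{2}$ ($O{\left(L \right)} = L L \left(- \frac{9}{2} - -2\right) = L^{2} \left(- \frac{9}{2} + 2\right) = L^{2} \left(- \frac{5}{2}\right) = - \frac{5 L^{2}}{2}$)
$O{\left(Q \right)} \left(-15 + \left(-3 + 3\right) 1\right)^{2} = - \frac{5 \cdot 64^{2}}{2} \left(-15 + \left(-3 + 3\right) 1\right)^{2} = \left(- \frac{5}{2}\right) 4096 \left(-15 + 0 \cdot 1\right)^{2} = - 10240 \left(-15 + 0\right)^{2} = - 10240 \left(-15\right)^{2} = \left(-10240\right) 225 = -2304000$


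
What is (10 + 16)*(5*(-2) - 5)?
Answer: -390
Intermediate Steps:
(10 + 16)*(5*(-2) - 5) = 26*(-10 - 5) = 26*(-15) = -390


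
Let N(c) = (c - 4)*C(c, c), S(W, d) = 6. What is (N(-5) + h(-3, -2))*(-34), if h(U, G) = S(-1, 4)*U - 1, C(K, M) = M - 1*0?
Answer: -884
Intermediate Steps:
C(K, M) = M (C(K, M) = M + 0 = M)
N(c) = c*(-4 + c) (N(c) = (c - 4)*c = (-4 + c)*c = c*(-4 + c))
h(U, G) = -1 + 6*U (h(U, G) = 6*U - 1 = -1 + 6*U)
(N(-5) + h(-3, -2))*(-34) = (-5*(-4 - 5) + (-1 + 6*(-3)))*(-34) = (-5*(-9) + (-1 - 18))*(-34) = (45 - 19)*(-34) = 26*(-34) = -884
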